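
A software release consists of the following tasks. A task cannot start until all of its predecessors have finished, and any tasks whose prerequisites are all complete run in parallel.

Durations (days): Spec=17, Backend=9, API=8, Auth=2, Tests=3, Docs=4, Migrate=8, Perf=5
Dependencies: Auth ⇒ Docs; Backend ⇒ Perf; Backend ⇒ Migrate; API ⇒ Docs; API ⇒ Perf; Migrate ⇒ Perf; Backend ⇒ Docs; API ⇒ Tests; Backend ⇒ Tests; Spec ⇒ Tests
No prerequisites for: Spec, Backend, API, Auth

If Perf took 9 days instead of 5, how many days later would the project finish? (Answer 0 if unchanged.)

Actual critical path: Backend→Migrate→Perf = 9+8+5 = 22 ⇒ 22 days.
Perf is on the critical path; changing it to 9 makes that path 26 days.
That remains the longest chain; total 26 days.
Change in finish: 26 − 22 = +4 days.

4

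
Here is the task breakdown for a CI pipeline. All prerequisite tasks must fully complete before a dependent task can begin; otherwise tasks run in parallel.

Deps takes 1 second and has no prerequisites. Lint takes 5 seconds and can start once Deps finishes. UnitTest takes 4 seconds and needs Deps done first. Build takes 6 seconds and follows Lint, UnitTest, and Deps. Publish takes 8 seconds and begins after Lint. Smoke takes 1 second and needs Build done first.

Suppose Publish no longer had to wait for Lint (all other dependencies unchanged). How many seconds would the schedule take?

13

Before: longest chain Deps→Lint→Publish = 1+5+8 = 14, finish 14.
Without Lint→Publish, Publish's earliest start moves from 6 to 0.
The longest chain is now Deps→Lint→Build→Smoke = 1+5+6+1 = 13, so the schedule takes 13 seconds.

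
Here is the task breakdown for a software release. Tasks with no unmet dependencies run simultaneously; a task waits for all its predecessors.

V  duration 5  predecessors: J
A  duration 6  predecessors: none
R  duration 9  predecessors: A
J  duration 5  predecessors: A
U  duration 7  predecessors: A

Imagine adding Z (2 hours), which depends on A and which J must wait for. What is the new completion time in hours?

18

Originally the job takes 16 hours.
With Z inserted, J now waits for max(A, Z).
New critical path: A→Z→J→V = 6+2+5+5 = 18 ⇒ 18 hours.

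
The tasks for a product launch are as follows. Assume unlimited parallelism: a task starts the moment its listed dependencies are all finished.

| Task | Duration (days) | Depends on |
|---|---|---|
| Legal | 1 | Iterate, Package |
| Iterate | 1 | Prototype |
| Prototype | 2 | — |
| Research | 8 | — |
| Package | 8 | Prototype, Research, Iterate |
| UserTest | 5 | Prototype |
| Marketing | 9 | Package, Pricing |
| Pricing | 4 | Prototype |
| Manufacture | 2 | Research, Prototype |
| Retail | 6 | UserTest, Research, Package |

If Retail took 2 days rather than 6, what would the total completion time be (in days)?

25

Critical path before the change: Research→Package→Marketing = 8+8+9 = 25 giving 25 days.
Retail is off the critical path — its longest chain is 22 days, giving 3 of slack.
That remains the longest chain; total 25 days.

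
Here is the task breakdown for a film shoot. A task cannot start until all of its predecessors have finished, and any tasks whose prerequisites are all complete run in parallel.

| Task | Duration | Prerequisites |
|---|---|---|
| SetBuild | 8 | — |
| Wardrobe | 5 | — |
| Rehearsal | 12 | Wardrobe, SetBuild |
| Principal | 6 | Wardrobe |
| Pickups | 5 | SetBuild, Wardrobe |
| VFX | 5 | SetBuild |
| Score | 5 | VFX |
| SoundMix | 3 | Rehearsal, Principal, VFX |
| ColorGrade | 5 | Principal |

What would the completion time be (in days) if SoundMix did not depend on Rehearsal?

20

Before: longest chain SetBuild→Rehearsal→SoundMix = 8+12+3 = 23, finish 23.
Without Rehearsal→SoundMix, SoundMix's earliest start moves from 20 to 13.
After: SetBuild→Rehearsal = 8+12 = 20 → 20 days.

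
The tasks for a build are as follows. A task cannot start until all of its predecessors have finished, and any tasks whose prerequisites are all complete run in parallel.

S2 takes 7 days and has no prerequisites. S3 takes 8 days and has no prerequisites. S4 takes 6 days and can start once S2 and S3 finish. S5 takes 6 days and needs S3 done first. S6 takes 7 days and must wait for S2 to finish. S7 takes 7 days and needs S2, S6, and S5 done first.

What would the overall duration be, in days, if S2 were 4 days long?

21

Critical path before the change: S2→S6→S7 = 7+7+7 = 21 giving 21 days.
S2 lies on that path, so at 4 days the path becomes 18 days.
Now S3→S5→S7 = 8+6+7 = 21 is longest, so the finish becomes 21 days.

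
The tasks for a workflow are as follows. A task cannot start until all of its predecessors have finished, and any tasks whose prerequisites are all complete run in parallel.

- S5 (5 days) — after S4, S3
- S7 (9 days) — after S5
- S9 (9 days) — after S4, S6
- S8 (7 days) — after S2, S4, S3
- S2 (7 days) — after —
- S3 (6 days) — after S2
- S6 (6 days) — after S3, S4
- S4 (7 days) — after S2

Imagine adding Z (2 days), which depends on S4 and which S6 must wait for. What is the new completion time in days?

31

Originally the schedule takes 29 days.
With Z inserted, S6 now waits for max(S3, S4, Z).
New critical path: S2→S4→Z→S6→S9 = 7+7+2+6+9 = 31 ⇒ 31 days.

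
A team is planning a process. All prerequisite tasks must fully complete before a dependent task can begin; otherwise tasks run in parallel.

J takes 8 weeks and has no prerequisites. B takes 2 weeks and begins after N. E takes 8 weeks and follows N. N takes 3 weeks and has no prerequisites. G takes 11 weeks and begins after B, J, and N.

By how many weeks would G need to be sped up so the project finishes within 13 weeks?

6

Current finish: 19 weeks; target: 13.
G is on every critical path, so each week cut from G cuts the finish by one (this holds down to a finish of 11).
Need 19 − 13 = 6 weeks off G → G becomes 5 weeks, finish becomes 13.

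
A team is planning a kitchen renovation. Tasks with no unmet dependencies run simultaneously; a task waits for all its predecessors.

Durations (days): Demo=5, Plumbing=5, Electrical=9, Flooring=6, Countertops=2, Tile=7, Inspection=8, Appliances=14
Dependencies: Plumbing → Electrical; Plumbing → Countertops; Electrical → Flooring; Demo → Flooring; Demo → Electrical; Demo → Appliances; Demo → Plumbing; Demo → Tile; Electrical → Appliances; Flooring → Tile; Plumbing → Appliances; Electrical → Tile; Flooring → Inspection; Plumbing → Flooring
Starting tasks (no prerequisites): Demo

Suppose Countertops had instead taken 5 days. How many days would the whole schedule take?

33

Critical path before the change: Demo→Plumbing→Electrical→Flooring→Inspection = 5+5+9+6+8 = 33 giving 33 days.
The longest path through Countertops is only 12 days, so Countertops has float 21.
No other chain overtakes it, so the finish is 33 days.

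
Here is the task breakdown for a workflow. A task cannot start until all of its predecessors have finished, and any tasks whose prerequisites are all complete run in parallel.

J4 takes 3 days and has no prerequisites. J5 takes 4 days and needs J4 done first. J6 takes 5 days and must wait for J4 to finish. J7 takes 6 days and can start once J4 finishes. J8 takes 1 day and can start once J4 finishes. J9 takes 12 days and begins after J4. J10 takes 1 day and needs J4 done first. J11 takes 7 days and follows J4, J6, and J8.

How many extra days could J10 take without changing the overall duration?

11

J4→J6→J11 = 3+5+7 = 15 sets the makespan at 15 days.
The longest chain containing J10 totals 4 days.
Slack of J10 = 14 − 3 = 11 days.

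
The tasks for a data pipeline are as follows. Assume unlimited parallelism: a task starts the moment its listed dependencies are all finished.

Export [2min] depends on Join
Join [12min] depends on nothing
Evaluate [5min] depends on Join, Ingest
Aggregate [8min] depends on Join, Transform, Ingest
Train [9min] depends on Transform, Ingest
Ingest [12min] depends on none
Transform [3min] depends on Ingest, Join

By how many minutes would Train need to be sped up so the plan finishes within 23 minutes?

1

Current finish: 24 minutes; target: 23.
Train is on every critical path, so each minute cut from Train cuts the finish by one (this holds down to a finish of 23).
Need 24 − 23 = 1 minute off Train → Train becomes 8 minutes, finish becomes 23.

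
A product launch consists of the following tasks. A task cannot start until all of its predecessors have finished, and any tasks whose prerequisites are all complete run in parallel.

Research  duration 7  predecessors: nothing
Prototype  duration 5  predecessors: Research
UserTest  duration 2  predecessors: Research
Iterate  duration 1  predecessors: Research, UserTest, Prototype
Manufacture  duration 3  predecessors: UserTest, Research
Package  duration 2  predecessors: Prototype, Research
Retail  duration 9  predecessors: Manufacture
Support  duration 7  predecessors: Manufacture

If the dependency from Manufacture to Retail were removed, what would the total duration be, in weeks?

19

Original critical path: Research→UserTest→Manufacture→Retail = 7+2+3+9 = 21 ⇒ 21 weeks.
Without Manufacture→Retail, Retail's earliest start moves from 12 to 0.
After: Research→UserTest→Manufacture→Support = 7+2+3+7 = 19 → 19 weeks.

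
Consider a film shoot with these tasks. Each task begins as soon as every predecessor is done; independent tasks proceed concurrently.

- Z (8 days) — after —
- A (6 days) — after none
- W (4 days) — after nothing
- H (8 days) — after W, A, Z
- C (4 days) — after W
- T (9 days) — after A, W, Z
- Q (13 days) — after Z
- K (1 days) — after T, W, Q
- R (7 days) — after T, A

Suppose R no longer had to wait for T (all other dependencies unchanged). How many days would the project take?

Before: longest chain Z→T→R = 8+9+7 = 24, finish 24.
Without T→R, R's earliest start moves from 17 to 6.
The longest chain is now Z→Q→K = 8+13+1 = 22, so the project takes 22 days.

22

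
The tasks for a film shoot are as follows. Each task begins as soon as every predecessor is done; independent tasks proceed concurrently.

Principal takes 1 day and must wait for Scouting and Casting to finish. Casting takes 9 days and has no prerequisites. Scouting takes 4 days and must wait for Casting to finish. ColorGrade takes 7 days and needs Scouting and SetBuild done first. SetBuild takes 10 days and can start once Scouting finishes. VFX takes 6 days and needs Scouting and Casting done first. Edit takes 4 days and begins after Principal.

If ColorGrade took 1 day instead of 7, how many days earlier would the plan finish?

6

The binding path is Casting→Scouting→SetBuild→ColorGrade = 9+4+10+7 = 30; finish at 30 days.
Since ColorGrade is critical, the -6 change carries straight to that chain (now 24 days).
The critical path is still Casting→Scouting→SetBuild→ColorGrade; finish is now 24 days.
Change in finish: 24 − 30 = -6 days.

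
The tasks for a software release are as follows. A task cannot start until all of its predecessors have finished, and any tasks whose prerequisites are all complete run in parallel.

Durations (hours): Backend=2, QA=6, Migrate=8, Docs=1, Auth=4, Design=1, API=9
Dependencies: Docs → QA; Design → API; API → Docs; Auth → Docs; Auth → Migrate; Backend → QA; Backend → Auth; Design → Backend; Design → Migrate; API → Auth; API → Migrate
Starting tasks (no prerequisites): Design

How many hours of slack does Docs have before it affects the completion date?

1

Design→API→Auth→Migrate = 1+9+4+8 = 22 sets the makespan at 22 hours.
Docs finishes as early as 15 and must finish by 16.
Float = 22 − 21 = 1.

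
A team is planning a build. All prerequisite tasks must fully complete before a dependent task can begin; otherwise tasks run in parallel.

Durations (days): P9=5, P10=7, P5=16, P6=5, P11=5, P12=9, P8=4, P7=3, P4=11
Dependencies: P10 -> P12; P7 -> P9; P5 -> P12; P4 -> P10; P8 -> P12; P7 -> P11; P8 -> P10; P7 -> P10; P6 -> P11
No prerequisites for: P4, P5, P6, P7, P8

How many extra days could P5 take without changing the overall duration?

Critical path: P4→P10→P12 = 11+7+9 = 27, so the finish is 27 days.
Longest path through P5: 25 days (earliest finish 16, latest finish 18).
Float = 27 − 25 = 2.

2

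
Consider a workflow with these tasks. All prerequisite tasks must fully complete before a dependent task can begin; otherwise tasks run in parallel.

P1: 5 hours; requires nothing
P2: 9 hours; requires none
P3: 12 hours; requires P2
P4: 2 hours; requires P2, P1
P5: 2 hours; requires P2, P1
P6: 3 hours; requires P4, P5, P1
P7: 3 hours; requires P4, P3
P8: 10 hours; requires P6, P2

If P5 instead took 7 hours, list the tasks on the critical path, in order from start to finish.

The binding path is P2→P5→P6→P8 = 9+2+3+10 = 24; finish at 24 hours.
P5 is on the critical path; changing it to 7 makes that path 29 hours.
The critical path is still P2→P5→P6→P8; finish is now 29 hours.

P2, P5, P6, P8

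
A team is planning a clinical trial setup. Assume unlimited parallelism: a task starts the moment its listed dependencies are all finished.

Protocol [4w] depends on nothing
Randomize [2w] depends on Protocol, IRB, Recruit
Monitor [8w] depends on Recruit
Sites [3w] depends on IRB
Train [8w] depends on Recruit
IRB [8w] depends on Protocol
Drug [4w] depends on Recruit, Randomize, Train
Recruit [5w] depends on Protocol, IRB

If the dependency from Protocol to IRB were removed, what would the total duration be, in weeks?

With the dependency in place, Protocol→IRB→Recruit→Train→Drug = 4+8+5+8+4 = 29 sets the finish at 29 weeks.
Without Protocol→IRB, IRB's earliest start moves from 4 to 0.
After: IRB→Recruit→Train→Drug = 8+5+8+4 = 25 → 25 weeks.

25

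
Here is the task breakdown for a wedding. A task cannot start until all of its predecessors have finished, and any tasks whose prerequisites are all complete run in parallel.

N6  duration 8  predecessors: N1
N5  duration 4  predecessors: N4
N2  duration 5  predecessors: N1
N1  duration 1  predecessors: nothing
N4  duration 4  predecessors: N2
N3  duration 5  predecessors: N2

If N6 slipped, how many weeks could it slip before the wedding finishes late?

The longest chain is N1→N2→N4→N5 = 1+5+4+4 = 14; overall finish 14 weeks.
The longest chain containing N6 totals 9 weeks.
So N6 can slip 14 − 9 = 5 weeks.

5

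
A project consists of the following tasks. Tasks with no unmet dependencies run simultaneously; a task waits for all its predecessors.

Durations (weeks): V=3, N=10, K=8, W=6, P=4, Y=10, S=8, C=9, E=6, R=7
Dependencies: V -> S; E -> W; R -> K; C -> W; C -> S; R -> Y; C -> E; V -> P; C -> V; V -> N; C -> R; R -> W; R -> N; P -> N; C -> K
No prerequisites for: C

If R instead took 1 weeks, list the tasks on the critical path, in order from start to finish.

C, V, P, N

The binding path is C→R→N = 9+7+10 = 26; finish at 26 weeks.
R lies on that path, so at 1 week the path becomes 20 weeks.
New critical path: C→V→P→N = 9+3+4+10 = 26 ⇒ 26 weeks.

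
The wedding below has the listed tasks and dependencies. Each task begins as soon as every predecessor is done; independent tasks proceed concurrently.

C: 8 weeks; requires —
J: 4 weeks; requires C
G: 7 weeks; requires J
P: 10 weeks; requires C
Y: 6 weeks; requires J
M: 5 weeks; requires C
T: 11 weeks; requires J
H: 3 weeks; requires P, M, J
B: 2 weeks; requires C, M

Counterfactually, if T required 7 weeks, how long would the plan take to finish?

21

Critical path before the change: C→J→T = 8+4+11 = 23 giving 23 weeks.
T is on the critical path; changing it to 7 makes that path 19 weeks.
The binding chain switches to C→P→H = 8+10+3 = 21; finish 21 weeks.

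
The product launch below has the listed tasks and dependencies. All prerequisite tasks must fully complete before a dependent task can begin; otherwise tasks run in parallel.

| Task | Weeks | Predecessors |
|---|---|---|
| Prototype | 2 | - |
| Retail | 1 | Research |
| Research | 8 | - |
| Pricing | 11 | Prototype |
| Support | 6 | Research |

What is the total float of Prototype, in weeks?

1

Critical path: Research→Support = 8+6 = 14, so the finish is 14 weeks.
Prototype finishes as early as 2 and must finish by 3.
Slack of Prototype = 1 − 0 = 1 week.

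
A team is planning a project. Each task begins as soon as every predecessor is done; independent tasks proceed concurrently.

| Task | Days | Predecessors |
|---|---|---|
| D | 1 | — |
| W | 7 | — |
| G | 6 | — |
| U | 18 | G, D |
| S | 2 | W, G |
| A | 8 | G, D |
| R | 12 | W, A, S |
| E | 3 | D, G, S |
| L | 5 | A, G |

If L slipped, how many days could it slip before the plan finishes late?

G→A→R = 6+8+12 = 26 sets the makespan at 26 days.
The longest chain containing L totals 19 days.
So L can slip 26 − 19 = 7 days.

7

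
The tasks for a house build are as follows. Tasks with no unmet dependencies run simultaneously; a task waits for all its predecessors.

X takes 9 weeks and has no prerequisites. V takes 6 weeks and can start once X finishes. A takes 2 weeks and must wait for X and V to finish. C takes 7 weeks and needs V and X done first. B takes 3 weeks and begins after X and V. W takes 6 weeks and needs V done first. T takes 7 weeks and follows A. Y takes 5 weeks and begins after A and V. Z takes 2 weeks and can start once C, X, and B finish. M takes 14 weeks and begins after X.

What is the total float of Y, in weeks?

The longest chain is X→V→A→T = 9+6+2+7 = 24; overall finish 24 weeks.
Y finishes as early as 22 and must finish by 24.
So Y can slip 24 − 22 = 2 weeks.

2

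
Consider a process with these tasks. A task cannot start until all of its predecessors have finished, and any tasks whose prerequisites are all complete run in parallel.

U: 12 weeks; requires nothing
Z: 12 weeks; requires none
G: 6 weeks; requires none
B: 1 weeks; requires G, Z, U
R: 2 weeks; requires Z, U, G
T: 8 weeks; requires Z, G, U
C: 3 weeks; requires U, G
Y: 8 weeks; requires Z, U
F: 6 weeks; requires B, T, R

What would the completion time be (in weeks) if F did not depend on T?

Original critical path: U→T→F = 12+8+6 = 26 ⇒ 26 weeks.
Without T→F, F's earliest start moves from 20 to 14.
After: U→R→F = 12+2+6 = 20 → 20 weeks.

20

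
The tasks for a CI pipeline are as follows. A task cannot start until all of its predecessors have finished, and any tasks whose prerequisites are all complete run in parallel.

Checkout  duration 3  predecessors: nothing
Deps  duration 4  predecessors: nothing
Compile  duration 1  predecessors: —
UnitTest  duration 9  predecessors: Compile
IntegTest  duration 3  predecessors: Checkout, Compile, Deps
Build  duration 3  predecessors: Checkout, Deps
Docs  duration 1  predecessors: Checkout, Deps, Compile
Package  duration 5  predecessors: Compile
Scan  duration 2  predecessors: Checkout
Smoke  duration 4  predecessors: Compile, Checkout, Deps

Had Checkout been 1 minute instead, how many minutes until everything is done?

As given, the longest chain is Compile→UnitTest = 1+9 = 10, so the finish is 10 minutes.
The longest path through Checkout is only 7 minutes, so Checkout has float 3.
The critical path is still Compile→UnitTest; finish is now 10 minutes.

10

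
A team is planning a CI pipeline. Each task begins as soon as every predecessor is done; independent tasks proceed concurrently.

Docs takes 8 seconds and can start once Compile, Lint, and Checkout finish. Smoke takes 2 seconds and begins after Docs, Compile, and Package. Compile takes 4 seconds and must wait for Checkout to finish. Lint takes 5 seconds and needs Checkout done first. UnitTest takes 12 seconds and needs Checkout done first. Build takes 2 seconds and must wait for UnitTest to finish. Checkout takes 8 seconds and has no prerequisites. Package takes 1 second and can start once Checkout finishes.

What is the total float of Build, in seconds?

Checkout→Lint→Docs→Smoke = 8+5+8+2 = 23 sets the makespan at 23 seconds.
Longest path through Build: 22 seconds (earliest finish 22, latest finish 23).
Slack of Build = 21 − 20 = 1 second.

1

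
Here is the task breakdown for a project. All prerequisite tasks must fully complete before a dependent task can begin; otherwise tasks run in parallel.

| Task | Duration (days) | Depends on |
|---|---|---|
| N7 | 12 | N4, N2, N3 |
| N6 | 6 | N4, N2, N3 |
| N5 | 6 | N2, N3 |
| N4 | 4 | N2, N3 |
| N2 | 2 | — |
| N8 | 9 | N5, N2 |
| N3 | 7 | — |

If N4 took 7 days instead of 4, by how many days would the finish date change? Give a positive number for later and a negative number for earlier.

3

The binding path is N3→N4→N7 = 7+4+12 = 23; finish at 23 days.
Since N4 is critical, the +3 change carries straight to that chain (now 26 days).
The critical path is still N3→N4→N7; finish is now 26 days.
Change in finish: 26 − 23 = +3 days.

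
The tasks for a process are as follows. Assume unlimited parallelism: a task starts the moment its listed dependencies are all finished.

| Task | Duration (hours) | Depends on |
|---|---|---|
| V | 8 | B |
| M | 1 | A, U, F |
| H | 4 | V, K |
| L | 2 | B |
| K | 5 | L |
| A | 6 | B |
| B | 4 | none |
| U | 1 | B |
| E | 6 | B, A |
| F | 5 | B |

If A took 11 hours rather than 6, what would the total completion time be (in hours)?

21

Baseline: B→A→E = 4+6+6 = 16 → 16 hours.
A lies on that path, so at 11 hours the path becomes 21 hours.
That remains the longest chain; total 21 hours.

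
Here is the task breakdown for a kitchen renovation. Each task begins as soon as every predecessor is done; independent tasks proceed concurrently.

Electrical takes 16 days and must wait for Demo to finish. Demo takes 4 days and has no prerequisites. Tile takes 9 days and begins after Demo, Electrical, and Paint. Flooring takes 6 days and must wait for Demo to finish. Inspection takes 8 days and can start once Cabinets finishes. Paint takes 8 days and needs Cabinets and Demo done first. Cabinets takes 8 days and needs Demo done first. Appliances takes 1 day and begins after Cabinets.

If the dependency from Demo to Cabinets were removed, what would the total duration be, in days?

29

Before: longest chain Demo→Electrical→Tile = 4+16+9 = 29, finish 29.
Without Demo→Cabinets, Cabinets's earliest start moves from 4 to 0.
After: Demo→Electrical→Tile = 4+16+9 = 29 → 29 days.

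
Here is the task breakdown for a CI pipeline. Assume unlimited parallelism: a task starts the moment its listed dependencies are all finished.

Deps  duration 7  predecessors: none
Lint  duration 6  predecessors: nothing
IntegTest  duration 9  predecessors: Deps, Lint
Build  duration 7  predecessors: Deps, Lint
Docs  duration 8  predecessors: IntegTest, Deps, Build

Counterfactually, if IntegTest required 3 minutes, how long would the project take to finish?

The binding path is Deps→IntegTest→Docs = 7+9+8 = 24; finish at 24 minutes.
IntegTest lies on that path, so at 3 minutes the path becomes 18 minutes.
New critical path: Deps→Build→Docs = 7+7+8 = 22 ⇒ 22 minutes.

22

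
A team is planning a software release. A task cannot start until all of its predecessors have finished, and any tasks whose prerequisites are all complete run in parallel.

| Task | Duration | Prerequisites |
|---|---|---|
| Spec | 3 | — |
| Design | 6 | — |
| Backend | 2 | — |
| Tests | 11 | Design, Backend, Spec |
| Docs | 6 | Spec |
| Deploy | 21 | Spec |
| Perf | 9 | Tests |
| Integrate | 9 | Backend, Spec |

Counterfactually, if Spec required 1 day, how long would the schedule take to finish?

26

Critical path before the change: Design→Tests→Perf = 6+11+9 = 26 giving 26 days.
Spec is off the critical path — its longest chain is 24 days, giving 2 of slack.
The critical path is still Design→Tests→Perf; finish is now 26 days.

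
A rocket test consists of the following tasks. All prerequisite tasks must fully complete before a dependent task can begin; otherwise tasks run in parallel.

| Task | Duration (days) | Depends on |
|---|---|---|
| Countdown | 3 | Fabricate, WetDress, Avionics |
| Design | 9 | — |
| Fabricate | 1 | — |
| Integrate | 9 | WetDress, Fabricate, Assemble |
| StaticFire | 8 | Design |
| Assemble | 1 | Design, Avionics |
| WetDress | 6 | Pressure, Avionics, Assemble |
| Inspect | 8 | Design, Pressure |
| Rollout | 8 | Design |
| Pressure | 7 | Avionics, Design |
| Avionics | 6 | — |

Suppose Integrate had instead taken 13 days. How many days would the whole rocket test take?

35

Baseline: Design→Pressure→WetDress→Integrate = 9+7+6+9 = 31 → 31 days.
Since Integrate is critical, the +4 change carries straight to that chain (now 35 days).
No other chain overtakes it, so the finish is 35 days.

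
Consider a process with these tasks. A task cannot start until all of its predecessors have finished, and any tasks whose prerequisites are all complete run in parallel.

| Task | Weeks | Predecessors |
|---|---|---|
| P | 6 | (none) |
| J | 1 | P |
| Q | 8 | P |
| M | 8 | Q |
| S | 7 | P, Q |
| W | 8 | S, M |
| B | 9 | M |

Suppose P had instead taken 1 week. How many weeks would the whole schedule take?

Actual critical path: P→Q→M→B = 6+8+8+9 = 31 ⇒ 31 weeks.
P lies on that path, so at 1 week the path becomes 26 weeks.
No other chain overtakes it, so the finish is 26 weeks.

26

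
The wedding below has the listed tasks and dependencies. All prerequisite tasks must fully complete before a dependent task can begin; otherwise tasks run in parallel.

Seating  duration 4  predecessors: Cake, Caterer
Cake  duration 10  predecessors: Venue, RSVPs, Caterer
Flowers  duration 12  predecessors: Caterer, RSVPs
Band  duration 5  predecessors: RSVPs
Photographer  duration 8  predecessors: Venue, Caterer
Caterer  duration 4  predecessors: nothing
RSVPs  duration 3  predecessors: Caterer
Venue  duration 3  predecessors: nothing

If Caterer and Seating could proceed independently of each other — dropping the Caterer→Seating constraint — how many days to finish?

Original critical path: Caterer→RSVPs→Cake→Seating = 4+3+10+4 = 21 ⇒ 21 days.
Dropping Caterer→Seating doesn't change Seating's earliest start (17); another predecessor still binds.
New critical path: Caterer→RSVPs→Cake→Seating = 4+3+10+4 = 21 ⇒ 21 days.

21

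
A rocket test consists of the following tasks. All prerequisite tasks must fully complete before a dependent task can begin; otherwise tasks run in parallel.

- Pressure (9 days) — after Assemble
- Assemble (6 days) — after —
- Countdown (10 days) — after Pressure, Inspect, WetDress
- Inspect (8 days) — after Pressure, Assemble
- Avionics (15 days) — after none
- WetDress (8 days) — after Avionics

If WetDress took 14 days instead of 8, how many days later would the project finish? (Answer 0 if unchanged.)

Critical path before the change: Avionics→WetDress→Countdown = 15+8+10 = 33 giving 33 days.
WetDress lies on that path, so at 14 days the path becomes 39 days.
The critical path is still Avionics→WetDress→Countdown; finish is now 39 days.
Change in finish: 39 − 33 = +6 days.

6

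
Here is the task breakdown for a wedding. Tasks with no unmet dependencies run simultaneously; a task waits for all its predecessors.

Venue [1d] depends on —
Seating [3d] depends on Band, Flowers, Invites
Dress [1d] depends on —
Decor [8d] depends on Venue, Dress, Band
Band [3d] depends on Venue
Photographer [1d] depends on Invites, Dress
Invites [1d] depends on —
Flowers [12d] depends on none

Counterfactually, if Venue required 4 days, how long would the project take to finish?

15

Actual critical path: Flowers→Seating = 12+3 = 15 ⇒ 15 days.
The longest path through Venue is only 12 days, so Venue has float 3.
Now Venue→Band→Decor = 4+3+8 = 15 is longest, so the finish becomes 15 days.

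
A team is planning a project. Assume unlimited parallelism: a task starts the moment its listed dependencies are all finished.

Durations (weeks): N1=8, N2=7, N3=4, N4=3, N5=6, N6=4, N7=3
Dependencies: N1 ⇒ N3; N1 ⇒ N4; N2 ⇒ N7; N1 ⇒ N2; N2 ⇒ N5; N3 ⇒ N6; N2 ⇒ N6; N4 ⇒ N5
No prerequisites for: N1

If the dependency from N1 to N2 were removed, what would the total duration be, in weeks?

17

With the dependency in place, N1→N2→N5 = 8+7+6 = 21 sets the finish at 21 weeks.
Without N1→N2, N2's earliest start moves from 8 to 0.
After: N1→N4→N5 = 8+3+6 = 17 → 17 weeks.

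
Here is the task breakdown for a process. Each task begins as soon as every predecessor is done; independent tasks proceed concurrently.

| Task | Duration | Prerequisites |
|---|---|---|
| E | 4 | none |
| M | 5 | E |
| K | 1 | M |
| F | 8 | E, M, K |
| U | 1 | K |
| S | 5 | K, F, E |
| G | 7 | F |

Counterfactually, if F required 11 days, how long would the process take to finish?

Actual critical path: E→M→K→F→G = 4+5+1+8+7 = 25 ⇒ 25 days.
F lies on that path, so at 11 days the path becomes 28 days.
The critical path is still E→M→K→F→G; finish is now 28 days.

28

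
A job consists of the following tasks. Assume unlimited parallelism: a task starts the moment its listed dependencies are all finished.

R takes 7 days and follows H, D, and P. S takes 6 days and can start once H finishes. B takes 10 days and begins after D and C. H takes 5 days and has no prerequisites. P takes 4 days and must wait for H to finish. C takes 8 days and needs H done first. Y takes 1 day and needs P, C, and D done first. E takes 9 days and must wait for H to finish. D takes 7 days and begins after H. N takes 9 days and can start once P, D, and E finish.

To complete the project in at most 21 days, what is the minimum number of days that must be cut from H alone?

Current finish: 23 days; target: 21.
H is on every critical path, so each day cut from H cuts the finish by one (this holds down to a finish of 19).
Need 23 − 21 = 2 days off H → H becomes 3 days, finish becomes 21.

2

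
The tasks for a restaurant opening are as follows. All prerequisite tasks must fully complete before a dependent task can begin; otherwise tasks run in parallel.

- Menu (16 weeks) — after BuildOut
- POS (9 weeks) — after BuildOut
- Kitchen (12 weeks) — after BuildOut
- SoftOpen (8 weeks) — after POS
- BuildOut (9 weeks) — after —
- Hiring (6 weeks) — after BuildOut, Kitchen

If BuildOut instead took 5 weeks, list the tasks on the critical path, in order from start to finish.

BuildOut, Kitchen, Hiring

Baseline: BuildOut→Kitchen→Hiring = 9+12+6 = 27 → 27 weeks.
BuildOut lies on that path, so at 5 weeks the path becomes 23 weeks.
The critical path is still BuildOut→Kitchen→Hiring; finish is now 23 weeks.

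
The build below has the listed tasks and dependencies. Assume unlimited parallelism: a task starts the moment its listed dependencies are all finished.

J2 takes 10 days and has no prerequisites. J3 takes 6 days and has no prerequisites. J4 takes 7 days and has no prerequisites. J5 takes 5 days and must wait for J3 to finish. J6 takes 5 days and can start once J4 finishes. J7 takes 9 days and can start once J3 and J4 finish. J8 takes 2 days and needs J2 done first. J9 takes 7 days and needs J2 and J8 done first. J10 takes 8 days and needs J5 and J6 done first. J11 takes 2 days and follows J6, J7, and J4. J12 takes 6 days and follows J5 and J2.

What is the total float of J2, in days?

J4→J6→J10 = 7+5+8 = 20 sets the makespan at 20 days.
The longest chain containing J2 totals 19 days.
Float = 20 − 19 = 1.

1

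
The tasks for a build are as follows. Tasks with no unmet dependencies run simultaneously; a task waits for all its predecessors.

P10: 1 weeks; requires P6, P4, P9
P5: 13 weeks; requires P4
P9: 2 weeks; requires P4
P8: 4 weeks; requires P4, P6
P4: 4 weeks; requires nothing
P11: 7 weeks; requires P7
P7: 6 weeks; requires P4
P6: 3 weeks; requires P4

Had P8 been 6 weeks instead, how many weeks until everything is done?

17

As given, the longest chain is P4→P5 = 4+13 = 17, so the finish is 17 weeks.
The longest path through P8 is only 11 weeks, so P8 has float 6.
The critical path is still P4→P5; finish is now 17 weeks.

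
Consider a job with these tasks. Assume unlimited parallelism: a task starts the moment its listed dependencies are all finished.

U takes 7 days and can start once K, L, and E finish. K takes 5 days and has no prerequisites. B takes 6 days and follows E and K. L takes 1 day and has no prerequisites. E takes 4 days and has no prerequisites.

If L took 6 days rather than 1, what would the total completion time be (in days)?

Actual critical path: K→U = 5+7 = 12 ⇒ 12 days.
The longest path through L is only 8 days, so L has float 4.
Now L→U = 6+7 = 13 is longest, so the finish becomes 13 days.

13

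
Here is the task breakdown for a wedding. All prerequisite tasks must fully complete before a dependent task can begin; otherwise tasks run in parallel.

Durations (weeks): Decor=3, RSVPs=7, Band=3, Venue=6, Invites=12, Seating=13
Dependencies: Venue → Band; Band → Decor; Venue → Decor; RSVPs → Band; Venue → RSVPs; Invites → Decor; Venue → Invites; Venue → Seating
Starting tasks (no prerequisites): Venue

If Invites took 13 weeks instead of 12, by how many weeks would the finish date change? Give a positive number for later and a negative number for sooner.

As given, the longest chain is Venue→Invites→Decor = 6+12+3 = 21, so the finish is 21 weeks.
Invites lies on that path, so at 13 weeks the path becomes 22 weeks.
That remains the longest chain; total 22 weeks.
Change in finish: 22 − 21 = +1 weeks.

1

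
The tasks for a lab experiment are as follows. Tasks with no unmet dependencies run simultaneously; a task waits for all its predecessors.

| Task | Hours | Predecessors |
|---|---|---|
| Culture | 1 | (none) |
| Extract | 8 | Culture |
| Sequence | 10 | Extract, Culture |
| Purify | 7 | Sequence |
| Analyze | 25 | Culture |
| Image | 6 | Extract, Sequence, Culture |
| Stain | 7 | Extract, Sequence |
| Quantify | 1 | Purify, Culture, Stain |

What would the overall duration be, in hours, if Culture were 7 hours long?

Actual critical path: Culture→Extract→Sequence→Purify→Quantify = 1+8+10+7+1 = 27 ⇒ 27 hours.
Culture is on the critical path; changing it to 7 makes that path 33 hours.
No other chain overtakes it, so the finish is 33 hours.

33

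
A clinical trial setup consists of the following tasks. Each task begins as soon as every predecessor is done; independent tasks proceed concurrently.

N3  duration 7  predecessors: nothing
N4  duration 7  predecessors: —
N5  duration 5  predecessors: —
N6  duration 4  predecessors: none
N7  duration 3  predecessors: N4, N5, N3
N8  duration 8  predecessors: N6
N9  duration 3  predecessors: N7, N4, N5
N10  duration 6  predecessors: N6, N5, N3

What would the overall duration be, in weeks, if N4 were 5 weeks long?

Actual critical path: N4→N7→N9 = 7+3+3 = 13 ⇒ 13 weeks.
N4 is on the critical path; changing it to 5 makes that path 11 weeks.
New critical path: N3→N7→N9 = 7+3+3 = 13 ⇒ 13 weeks.

13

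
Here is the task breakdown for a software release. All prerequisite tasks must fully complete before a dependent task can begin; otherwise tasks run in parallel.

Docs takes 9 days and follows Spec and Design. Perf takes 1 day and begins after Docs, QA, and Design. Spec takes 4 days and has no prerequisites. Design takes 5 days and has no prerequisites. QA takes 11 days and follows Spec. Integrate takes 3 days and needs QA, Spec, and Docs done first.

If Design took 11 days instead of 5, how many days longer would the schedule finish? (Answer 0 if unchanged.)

5

As given, the longest chain is Spec→QA→Integrate = 4+11+3 = 18, so the finish is 18 days.
Design has 1 day of float (longest path through it is 17).
New critical path: Design→Docs→Integrate = 11+9+3 = 23 ⇒ 23 days.
Change in finish: 23 − 18 = +5 days.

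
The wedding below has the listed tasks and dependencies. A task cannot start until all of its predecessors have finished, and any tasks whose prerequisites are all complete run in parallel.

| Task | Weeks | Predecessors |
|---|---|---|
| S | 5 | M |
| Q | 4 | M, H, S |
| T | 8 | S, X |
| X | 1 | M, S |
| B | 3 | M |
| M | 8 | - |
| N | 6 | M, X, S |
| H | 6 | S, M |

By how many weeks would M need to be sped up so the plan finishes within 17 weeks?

6

Current finish: 23 weeks; target: 17.
M is on every critical path, so each week cut from M cuts the finish by one (this holds down to a finish of 16).
Need 23 − 17 = 6 weeks off M → M becomes 2 weeks, finish becomes 17.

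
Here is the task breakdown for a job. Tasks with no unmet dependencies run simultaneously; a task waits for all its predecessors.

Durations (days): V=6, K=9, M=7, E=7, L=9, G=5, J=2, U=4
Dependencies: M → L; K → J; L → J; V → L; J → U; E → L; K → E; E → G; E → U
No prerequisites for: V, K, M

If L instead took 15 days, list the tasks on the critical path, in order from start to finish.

K, E, L, J, U

As given, the longest chain is K→E→L→J→U = 9+7+9+2+4 = 31, so the finish is 31 days.
L lies on that path, so at 15 days the path becomes 37 days.
That remains the longest chain; total 37 days.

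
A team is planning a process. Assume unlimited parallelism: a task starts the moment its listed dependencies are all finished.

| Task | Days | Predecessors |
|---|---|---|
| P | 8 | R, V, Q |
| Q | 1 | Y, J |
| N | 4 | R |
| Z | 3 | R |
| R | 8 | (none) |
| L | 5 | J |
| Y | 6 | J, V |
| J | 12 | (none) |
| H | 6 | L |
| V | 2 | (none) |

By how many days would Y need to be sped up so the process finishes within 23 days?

Current finish: 27 days; target: 23.
Y is on every critical path, so each day cut from Y cuts the finish by one (this holds down to a finish of 23).
Need 27 − 23 = 4 days off Y → Y becomes 2 days, finish becomes 23.

4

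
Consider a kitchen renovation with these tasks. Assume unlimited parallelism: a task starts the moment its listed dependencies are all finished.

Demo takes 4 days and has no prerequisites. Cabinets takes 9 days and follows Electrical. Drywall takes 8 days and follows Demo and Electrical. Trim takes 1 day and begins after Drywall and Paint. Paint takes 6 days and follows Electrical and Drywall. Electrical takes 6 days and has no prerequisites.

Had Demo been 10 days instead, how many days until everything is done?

Critical path before the change: Electrical→Drywall→Paint→Trim = 6+8+6+1 = 21 giving 21 days.
Demo has 2 days of float (longest path through it is 19).
Now Demo→Drywall→Paint→Trim = 10+8+6+1 = 25 is longest, so the finish becomes 25 days.

25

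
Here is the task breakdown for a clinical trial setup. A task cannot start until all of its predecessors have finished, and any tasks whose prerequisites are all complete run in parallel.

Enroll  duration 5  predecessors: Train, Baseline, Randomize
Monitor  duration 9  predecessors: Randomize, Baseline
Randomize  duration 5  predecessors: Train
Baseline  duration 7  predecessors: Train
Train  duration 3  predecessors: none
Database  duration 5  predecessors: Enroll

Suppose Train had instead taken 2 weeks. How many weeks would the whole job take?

19

The binding path is Train→Baseline→Enroll→Database = 3+7+5+5 = 20; finish at 20 weeks.
Since Train is critical, the -1 change carries straight to that chain (now 19 weeks).
No other chain overtakes it, so the finish is 19 weeks.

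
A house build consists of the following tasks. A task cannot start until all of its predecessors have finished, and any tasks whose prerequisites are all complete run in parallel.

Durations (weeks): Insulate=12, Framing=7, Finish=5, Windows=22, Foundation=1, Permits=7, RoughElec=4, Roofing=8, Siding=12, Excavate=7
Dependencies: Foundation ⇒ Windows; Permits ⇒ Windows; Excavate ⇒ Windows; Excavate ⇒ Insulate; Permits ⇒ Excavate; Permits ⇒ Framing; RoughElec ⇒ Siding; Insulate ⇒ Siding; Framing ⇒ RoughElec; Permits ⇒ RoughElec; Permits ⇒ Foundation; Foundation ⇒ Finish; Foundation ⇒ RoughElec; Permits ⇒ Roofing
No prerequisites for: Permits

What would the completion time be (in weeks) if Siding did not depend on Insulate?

With the dependency in place, Permits→Excavate→Insulate→Siding = 7+7+12+12 = 38 sets the finish at 38 weeks.
Without Insulate→Siding, Siding's earliest start moves from 26 to 18.
After: Permits→Excavate→Windows = 7+7+22 = 36 → 36 weeks.

36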